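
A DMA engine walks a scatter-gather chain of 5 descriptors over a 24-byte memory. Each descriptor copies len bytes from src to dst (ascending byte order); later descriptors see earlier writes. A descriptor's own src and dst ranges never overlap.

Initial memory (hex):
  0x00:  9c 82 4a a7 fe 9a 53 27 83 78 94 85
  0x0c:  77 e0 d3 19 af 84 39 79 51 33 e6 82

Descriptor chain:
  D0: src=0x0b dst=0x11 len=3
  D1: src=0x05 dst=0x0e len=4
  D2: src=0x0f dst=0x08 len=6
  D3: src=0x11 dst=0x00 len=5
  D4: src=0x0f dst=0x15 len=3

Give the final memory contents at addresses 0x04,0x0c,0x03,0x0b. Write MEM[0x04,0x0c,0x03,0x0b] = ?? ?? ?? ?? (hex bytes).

[0] 0x0b->0x11 len=3 : 85 77 e0
[1] 0x05->0x0e len=4 : 9a 53 27 83
[2] 0x0f->0x08 len=6 : 53 27 83 77 e0 51
[3] 0x11->0x00 len=5 : 83 77 e0 51 33
[4] 0x0f->0x15 len=3 : 53 27 83
query mem[0x04]=0x33, mem[0x0c]=0xe0, mem[0x03]=0x51, mem[0x0b]=0x77

MEM[0x04,0x0c,0x03,0x0b] = 33 e0 51 77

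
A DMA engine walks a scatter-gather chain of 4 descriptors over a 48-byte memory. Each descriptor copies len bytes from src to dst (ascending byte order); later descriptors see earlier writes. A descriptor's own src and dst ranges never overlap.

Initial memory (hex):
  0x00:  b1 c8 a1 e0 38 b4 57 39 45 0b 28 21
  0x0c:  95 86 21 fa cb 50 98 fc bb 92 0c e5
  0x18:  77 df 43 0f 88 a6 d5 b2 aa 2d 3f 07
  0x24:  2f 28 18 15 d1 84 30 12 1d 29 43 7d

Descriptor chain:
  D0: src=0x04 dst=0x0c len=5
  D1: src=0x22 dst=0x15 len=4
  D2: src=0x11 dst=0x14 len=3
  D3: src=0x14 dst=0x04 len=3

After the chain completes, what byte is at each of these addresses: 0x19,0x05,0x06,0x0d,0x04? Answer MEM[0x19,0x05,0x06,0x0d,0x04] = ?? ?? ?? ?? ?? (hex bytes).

D0: mem[0x0c..0x10] <- [38 b4 57 39 45]
D1: mem[0x15..0x18] <- [3f 07 2f 28]
D2: mem[0x14..0x16] <- [50 98 fc]
D3: mem[0x04..0x06] <- [50 98 fc]
query mem[0x19]=0xdf, mem[0x05]=0x98, mem[0x06]=0xfc, mem[0x0d]=0xb4, mem[0x04]=0x50

MEM[0x19,0x05,0x06,0x0d,0x04] = df 98 fc b4 50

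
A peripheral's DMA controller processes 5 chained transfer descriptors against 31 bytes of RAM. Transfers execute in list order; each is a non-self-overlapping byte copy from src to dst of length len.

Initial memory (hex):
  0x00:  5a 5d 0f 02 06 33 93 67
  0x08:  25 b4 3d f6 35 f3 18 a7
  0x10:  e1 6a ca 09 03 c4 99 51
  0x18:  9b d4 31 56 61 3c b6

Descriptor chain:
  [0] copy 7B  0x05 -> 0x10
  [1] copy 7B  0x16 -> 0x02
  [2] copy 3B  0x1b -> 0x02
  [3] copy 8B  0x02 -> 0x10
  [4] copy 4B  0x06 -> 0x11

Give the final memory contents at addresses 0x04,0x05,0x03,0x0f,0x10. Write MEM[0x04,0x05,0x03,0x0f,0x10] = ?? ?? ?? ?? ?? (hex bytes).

MEM[0x04,0x05,0x03,0x0f,0x10] = 3c d4 61 a7 56

D0: mem[0x10..0x16] <- [33 93 67 25 b4 3d f6]
D1: mem[0x02..0x08] <- [f6 51 9b d4 31 56 61]
D2: mem[0x02..0x04] <- [56 61 3c]
D3: mem[0x10..0x17] <- [56 61 3c d4 31 56 61 b4]
D4: mem[0x11..0x14] <- [31 56 61 b4]
query mem[0x04]=0x3c, mem[0x05]=0xd4, mem[0x03]=0x61, mem[0x0f]=0xa7, mem[0x10]=0x56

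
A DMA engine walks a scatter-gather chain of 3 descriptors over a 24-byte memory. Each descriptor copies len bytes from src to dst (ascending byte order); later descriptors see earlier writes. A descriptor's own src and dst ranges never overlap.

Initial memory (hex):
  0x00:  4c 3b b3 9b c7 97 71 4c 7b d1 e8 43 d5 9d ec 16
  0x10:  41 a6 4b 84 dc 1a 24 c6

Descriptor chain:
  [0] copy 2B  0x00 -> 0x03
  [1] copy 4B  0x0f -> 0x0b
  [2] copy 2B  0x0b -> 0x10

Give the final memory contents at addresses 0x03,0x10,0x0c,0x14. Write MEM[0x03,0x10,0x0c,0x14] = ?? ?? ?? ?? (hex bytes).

MEM[0x03,0x10,0x0c,0x14] = 4c 16 41 dc

[0] 0x00->0x03 len=2 : 4c 3b
[1] 0x0f->0x0b len=4 : 16 41 a6 4b
[2] 0x0b->0x10 len=2 : 16 41
query mem[0x03]=0x4c, mem[0x10]=0x16, mem[0x0c]=0x41, mem[0x14]=0xdc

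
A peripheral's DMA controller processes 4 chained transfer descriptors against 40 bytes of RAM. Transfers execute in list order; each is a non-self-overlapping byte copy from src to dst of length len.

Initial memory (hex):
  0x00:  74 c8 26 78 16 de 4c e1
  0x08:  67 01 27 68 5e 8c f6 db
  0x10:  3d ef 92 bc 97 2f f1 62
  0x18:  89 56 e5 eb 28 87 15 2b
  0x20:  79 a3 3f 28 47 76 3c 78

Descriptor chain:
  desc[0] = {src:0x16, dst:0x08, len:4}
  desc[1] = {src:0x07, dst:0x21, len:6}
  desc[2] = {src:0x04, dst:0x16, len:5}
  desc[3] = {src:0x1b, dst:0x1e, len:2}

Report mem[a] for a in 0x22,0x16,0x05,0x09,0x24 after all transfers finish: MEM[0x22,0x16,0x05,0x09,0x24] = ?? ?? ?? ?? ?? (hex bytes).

#0 dst[0x08+4] := {0xf1,0x62,0x89,0x56}
#1 dst[0x21+6] := {0xe1,0xf1,0x62,0x89,0x56,0x5e}
#2 dst[0x16+5] := {0x16,0xde,0x4c,0xe1,0xf1}
#3 dst[0x1e+2] := {0xeb,0x28}
query mem[0x22]=0xf1, mem[0x16]=0x16, mem[0x05]=0xde, mem[0x09]=0x62, mem[0x24]=0x89

MEM[0x22,0x16,0x05,0x09,0x24] = f1 16 de 62 89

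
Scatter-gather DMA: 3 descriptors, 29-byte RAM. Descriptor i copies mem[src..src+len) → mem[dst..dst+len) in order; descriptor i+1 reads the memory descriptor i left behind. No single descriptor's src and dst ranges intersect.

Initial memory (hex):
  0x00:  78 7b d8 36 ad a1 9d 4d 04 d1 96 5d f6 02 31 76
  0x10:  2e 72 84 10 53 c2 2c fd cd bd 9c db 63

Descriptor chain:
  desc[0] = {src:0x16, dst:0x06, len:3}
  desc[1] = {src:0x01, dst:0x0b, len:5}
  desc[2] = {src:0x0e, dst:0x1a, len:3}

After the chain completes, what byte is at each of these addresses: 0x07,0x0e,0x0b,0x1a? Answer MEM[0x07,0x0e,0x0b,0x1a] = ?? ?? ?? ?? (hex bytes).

MEM[0x07,0x0e,0x0b,0x1a] = fd ad 7b ad

[0] 0x16->0x06 len=3 : 2c fd cd
[1] 0x01->0x0b len=5 : 7b d8 36 ad a1
[2] 0x0e->0x1a len=3 : ad a1 2e
query mem[0x07]=0xfd, mem[0x0e]=0xad, mem[0x0b]=0x7b, mem[0x1a]=0xad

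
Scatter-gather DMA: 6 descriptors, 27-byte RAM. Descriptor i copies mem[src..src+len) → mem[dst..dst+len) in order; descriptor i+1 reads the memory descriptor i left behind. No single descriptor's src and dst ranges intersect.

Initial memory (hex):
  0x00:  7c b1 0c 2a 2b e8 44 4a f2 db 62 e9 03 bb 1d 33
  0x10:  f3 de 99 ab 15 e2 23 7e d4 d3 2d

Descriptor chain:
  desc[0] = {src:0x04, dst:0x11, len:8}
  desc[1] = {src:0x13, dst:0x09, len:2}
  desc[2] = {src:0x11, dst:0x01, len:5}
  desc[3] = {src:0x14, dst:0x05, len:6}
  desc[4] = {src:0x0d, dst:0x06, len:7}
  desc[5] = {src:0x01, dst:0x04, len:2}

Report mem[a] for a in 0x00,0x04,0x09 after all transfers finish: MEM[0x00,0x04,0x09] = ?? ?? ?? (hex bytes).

MEM[0x00,0x04,0x09] = 7c 2b f3

D0: mem[0x11..0x18] <- [2b e8 44 4a f2 db 62 e9]
D1: mem[0x09..0x0a] <- [44 4a]
D2: mem[0x01..0x05] <- [2b e8 44 4a f2]
D3: mem[0x05..0x0a] <- [4a f2 db 62 e9 d3]
D4: mem[0x06..0x0c] <- [bb 1d 33 f3 2b e8 44]
D5: mem[0x04..0x05] <- [2b e8]
query mem[0x00]=0x7c, mem[0x04]=0x2b, mem[0x09]=0xf3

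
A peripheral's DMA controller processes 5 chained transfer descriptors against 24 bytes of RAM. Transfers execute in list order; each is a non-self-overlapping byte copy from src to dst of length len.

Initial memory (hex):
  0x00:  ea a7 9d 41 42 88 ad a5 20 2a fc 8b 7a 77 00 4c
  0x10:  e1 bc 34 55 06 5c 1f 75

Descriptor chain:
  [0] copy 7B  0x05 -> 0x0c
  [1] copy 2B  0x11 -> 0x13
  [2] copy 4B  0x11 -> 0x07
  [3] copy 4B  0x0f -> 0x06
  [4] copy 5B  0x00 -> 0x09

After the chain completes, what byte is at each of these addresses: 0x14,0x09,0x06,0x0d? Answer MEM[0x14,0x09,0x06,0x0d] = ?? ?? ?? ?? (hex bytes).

MEM[0x14,0x09,0x06,0x0d] = 8b ea 20 42

  after D0: wrote 7B at 0x0c = 88ada5202afc8b
  after D1: wrote 2B at 0x13 = fc8b
  after D2: wrote 4B at 0x07 = fc8bfc8b
  after D3: wrote 4B at 0x06 = 202afc8b
  after D4: wrote 5B at 0x09 = eaa79d4142
query mem[0x14]=0x8b, mem[0x09]=0xea, mem[0x06]=0x20, mem[0x0d]=0x42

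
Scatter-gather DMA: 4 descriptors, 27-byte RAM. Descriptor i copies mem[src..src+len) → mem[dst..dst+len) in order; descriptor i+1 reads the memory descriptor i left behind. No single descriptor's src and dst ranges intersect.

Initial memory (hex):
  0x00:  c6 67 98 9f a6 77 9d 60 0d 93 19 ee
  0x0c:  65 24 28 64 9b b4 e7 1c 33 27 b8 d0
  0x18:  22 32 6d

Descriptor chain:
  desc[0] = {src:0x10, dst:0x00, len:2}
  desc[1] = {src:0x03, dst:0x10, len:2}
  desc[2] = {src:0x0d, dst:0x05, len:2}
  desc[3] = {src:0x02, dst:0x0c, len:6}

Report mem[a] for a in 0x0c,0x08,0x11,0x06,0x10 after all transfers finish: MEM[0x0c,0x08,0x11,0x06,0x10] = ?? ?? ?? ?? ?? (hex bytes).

  after D0: wrote 2B at 0x00 = 9bb4
  after D1: wrote 2B at 0x10 = 9fa6
  after D2: wrote 2B at 0x05 = 2428
  after D3: wrote 6B at 0x0c = 989fa6242860
query mem[0x0c]=0x98, mem[0x08]=0x0d, mem[0x11]=0x60, mem[0x06]=0x28, mem[0x10]=0x28

MEM[0x0c,0x08,0x11,0x06,0x10] = 98 0d 60 28 28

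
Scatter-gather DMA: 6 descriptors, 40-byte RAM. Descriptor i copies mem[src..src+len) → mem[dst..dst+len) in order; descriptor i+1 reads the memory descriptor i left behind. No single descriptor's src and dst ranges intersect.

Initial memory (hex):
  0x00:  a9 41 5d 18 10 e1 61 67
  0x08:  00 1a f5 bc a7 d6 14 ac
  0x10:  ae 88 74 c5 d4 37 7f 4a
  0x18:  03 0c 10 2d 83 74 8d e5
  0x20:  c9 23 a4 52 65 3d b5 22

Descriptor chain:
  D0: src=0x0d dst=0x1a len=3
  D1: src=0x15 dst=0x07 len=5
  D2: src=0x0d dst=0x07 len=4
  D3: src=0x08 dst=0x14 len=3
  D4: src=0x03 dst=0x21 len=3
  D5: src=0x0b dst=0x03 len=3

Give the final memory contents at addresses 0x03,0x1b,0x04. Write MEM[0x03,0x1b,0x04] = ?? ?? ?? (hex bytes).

[0] 0x0d->0x1a len=3 : d6 14 ac
[1] 0x15->0x07 len=5 : 37 7f 4a 03 0c
[2] 0x0d->0x07 len=4 : d6 14 ac ae
[3] 0x08->0x14 len=3 : 14 ac ae
[4] 0x03->0x21 len=3 : 18 10 e1
[5] 0x0b->0x03 len=3 : 0c a7 d6
query mem[0x03]=0x0c, mem[0x1b]=0x14, mem[0x04]=0xa7

MEM[0x03,0x1b,0x04] = 0c 14 a7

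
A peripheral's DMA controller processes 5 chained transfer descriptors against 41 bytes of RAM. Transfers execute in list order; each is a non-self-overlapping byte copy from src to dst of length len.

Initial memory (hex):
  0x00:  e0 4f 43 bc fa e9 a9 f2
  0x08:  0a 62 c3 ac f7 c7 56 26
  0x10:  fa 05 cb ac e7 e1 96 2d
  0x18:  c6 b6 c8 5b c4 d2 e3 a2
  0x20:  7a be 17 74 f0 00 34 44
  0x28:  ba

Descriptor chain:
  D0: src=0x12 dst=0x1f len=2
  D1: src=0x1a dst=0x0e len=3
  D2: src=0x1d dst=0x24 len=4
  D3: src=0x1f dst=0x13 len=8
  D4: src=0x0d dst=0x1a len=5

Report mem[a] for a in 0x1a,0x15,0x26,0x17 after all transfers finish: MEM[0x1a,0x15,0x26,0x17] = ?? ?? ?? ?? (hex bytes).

  after D0: wrote 2B at 0x1f = cbac
  after D1: wrote 3B at 0x0e = c85bc4
  after D2: wrote 4B at 0x24 = d2e3cbac
  after D3: wrote 8B at 0x13 = cbacbe1774d2e3cb
  after D4: wrote 5B at 0x1a = c7c85bc405
query mem[0x1a]=0xc7, mem[0x15]=0xbe, mem[0x26]=0xcb, mem[0x17]=0x74

MEM[0x1a,0x15,0x26,0x17] = c7 be cb 74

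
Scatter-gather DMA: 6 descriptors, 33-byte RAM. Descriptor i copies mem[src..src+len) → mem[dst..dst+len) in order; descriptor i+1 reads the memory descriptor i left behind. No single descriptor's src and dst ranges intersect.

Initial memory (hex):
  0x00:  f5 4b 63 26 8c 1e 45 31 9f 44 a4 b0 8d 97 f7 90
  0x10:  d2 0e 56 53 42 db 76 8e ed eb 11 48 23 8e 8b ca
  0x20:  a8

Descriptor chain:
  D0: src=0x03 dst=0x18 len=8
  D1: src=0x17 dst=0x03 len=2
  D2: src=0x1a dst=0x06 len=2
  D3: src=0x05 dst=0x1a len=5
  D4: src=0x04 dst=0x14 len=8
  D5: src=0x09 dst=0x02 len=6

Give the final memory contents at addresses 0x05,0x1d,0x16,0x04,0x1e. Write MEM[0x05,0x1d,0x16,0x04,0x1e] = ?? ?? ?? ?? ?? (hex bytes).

MEM[0x05,0x1d,0x16,0x04,0x1e] = 8d 9f 1e b0 44

#0 dst[0x18+8] := {0x26,0x8c,0x1e,0x45,0x31,0x9f,0x44,0xa4}
#1 dst[0x03+2] := {0x8e,0x26}
#2 dst[0x06+2] := {0x1e,0x45}
#3 dst[0x1a+5] := {0x1e,0x1e,0x45,0x9f,0x44}
#4 dst[0x14+8] := {0x26,0x1e,0x1e,0x45,0x9f,0x44,0xa4,0xb0}
#5 dst[0x02+6] := {0x44,0xa4,0xb0,0x8d,0x97,0xf7}
query mem[0x05]=0x8d, mem[0x1d]=0x9f, mem[0x16]=0x1e, mem[0x04]=0xb0, mem[0x1e]=0x44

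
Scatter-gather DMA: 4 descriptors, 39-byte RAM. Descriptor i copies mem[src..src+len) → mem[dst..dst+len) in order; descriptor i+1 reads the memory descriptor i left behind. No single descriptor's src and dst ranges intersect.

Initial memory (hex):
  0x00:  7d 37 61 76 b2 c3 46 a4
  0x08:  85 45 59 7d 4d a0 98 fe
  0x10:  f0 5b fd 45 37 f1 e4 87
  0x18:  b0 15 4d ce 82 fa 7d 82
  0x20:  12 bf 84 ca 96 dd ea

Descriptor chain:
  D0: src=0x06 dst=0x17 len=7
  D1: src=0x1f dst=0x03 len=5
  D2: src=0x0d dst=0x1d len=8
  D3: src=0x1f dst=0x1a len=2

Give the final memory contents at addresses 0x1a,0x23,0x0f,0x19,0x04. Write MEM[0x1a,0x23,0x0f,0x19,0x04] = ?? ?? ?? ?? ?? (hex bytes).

D0: mem[0x17..0x1d] <- [46 a4 85 45 59 7d 4d]
D1: mem[0x03..0x07] <- [82 12 bf 84 ca]
D2: mem[0x1d..0x24] <- [a0 98 fe f0 5b fd 45 37]
D3: mem[0x1a..0x1b] <- [fe f0]
query mem[0x1a]=0xfe, mem[0x23]=0x45, mem[0x0f]=0xfe, mem[0x19]=0x85, mem[0x04]=0x12

MEM[0x1a,0x23,0x0f,0x19,0x04] = fe 45 fe 85 12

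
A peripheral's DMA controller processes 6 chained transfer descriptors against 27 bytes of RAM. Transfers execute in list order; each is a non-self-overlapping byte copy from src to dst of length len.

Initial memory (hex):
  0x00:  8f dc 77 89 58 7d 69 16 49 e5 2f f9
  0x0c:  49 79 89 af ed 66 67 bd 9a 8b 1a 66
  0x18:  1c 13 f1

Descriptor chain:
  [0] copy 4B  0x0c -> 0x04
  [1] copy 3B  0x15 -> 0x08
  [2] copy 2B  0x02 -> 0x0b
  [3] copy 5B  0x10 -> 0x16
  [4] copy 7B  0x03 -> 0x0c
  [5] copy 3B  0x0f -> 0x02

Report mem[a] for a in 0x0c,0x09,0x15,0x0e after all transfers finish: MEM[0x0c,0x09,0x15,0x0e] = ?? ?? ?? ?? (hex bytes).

  after D0: wrote 4B at 0x04 = 497989af
  after D1: wrote 3B at 0x08 = 8b1a66
  after D2: wrote 2B at 0x0b = 7789
  after D3: wrote 5B at 0x16 = ed6667bd9a
  after D4: wrote 7B at 0x0c = 89497989af8b1a
  after D5: wrote 3B at 0x02 = 89af8b
query mem[0x0c]=0x89, mem[0x09]=0x1a, mem[0x15]=0x8b, mem[0x0e]=0x79

MEM[0x0c,0x09,0x15,0x0e] = 89 1a 8b 79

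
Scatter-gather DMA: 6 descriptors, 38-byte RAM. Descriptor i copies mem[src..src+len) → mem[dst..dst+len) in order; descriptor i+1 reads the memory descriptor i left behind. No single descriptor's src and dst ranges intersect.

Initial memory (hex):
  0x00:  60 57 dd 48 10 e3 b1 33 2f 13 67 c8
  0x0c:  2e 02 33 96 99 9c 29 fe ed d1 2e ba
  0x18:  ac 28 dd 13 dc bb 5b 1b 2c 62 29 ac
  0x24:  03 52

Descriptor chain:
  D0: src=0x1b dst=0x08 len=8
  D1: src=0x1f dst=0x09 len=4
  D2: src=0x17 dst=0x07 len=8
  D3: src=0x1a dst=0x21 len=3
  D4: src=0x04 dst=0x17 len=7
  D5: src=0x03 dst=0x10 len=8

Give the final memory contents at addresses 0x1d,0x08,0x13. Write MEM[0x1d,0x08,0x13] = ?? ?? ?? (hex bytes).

MEM[0x1d,0x08,0x13] = dd ac b1

#0 dst[0x08+8] := {0x13,0xdc,0xbb,0x5b,0x1b,0x2c,0x62,0x29}
#1 dst[0x09+4] := {0x1b,0x2c,0x62,0x29}
#2 dst[0x07+8] := {0xba,0xac,0x28,0xdd,0x13,0xdc,0xbb,0x5b}
#3 dst[0x21+3] := {0xdd,0x13,0xdc}
#4 dst[0x17+7] := {0x10,0xe3,0xb1,0xba,0xac,0x28,0xdd}
#5 dst[0x10+8] := {0x48,0x10,0xe3,0xb1,0xba,0xac,0x28,0xdd}
query mem[0x1d]=0xdd, mem[0x08]=0xac, mem[0x13]=0xb1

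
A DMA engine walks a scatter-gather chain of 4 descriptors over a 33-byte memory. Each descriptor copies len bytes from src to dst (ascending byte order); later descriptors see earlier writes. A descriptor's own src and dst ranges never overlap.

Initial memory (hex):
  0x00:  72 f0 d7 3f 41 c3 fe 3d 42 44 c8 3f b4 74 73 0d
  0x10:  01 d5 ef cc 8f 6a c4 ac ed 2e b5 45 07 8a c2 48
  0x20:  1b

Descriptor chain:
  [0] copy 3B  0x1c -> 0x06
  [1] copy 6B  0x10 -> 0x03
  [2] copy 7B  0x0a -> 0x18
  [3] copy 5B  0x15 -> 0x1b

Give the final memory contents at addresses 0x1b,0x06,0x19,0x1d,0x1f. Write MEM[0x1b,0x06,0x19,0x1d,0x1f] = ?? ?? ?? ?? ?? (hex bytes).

MEM[0x1b,0x06,0x19,0x1d,0x1f] = 6a cc 3f ac 3f

  after D0: wrote 3B at 0x06 = 078ac2
  after D1: wrote 6B at 0x03 = 01d5efcc8f6a
  after D2: wrote 7B at 0x18 = c83fb474730d01
  after D3: wrote 5B at 0x1b = 6ac4acc83f
query mem[0x1b]=0x6a, mem[0x06]=0xcc, mem[0x19]=0x3f, mem[0x1d]=0xac, mem[0x1f]=0x3f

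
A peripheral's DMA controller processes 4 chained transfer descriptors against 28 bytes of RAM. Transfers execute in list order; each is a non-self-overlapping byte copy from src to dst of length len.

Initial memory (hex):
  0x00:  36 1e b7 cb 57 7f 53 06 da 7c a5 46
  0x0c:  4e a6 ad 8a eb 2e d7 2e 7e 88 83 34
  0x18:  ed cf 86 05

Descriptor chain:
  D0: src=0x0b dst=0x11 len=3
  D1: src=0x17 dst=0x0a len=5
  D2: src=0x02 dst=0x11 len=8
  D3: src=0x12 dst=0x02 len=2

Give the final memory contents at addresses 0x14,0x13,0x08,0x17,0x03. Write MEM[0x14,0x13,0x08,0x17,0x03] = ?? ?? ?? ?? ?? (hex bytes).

[0] 0x0b->0x11 len=3 : 46 4e a6
[1] 0x17->0x0a len=5 : 34 ed cf 86 05
[2] 0x02->0x11 len=8 : b7 cb 57 7f 53 06 da 7c
[3] 0x12->0x02 len=2 : cb 57
query mem[0x14]=0x7f, mem[0x13]=0x57, mem[0x08]=0xda, mem[0x17]=0xda, mem[0x03]=0x57

MEM[0x14,0x13,0x08,0x17,0x03] = 7f 57 da da 57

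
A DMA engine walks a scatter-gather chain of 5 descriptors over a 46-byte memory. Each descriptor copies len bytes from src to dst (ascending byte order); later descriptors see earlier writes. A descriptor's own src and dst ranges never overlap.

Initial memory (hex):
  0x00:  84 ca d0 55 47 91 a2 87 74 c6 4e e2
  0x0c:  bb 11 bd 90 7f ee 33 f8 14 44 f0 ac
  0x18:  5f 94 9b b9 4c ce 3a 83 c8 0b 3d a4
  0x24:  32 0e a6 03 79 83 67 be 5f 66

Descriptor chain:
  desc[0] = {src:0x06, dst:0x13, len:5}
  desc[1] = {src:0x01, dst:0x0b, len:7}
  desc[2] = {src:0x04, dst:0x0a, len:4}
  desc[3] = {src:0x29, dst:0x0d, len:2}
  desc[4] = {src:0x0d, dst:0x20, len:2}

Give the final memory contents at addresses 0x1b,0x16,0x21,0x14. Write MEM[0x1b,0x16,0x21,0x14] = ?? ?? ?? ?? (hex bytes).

#0 dst[0x13+5] := {0xa2,0x87,0x74,0xc6,0x4e}
#1 dst[0x0b+7] := {0xca,0xd0,0x55,0x47,0x91,0xa2,0x87}
#2 dst[0x0a+4] := {0x47,0x91,0xa2,0x87}
#3 dst[0x0d+2] := {0x83,0x67}
#4 dst[0x20+2] := {0x83,0x67}
query mem[0x1b]=0xb9, mem[0x16]=0xc6, mem[0x21]=0x67, mem[0x14]=0x87

MEM[0x1b,0x16,0x21,0x14] = b9 c6 67 87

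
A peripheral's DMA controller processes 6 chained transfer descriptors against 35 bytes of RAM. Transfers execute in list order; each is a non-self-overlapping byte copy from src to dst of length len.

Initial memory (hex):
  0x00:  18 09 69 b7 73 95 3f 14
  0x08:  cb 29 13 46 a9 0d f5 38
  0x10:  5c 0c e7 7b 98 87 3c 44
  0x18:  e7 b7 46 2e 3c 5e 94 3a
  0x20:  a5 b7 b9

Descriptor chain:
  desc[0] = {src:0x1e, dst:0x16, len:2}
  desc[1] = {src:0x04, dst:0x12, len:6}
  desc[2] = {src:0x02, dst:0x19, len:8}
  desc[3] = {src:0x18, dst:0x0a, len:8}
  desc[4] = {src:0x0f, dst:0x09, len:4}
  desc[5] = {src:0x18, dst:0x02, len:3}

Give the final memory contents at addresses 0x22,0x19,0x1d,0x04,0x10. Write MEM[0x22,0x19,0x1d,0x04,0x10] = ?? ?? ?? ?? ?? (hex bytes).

MEM[0x22,0x19,0x1d,0x04,0x10] = b9 69 3f b7 14

#0 dst[0x16+2] := {0x94,0x3a}
#1 dst[0x12+6] := {0x73,0x95,0x3f,0x14,0xcb,0x29}
#2 dst[0x19+8] := {0x69,0xb7,0x73,0x95,0x3f,0x14,0xcb,0x29}
#3 dst[0x0a+8] := {0xe7,0x69,0xb7,0x73,0x95,0x3f,0x14,0xcb}
#4 dst[0x09+4] := {0x3f,0x14,0xcb,0x73}
#5 dst[0x02+3] := {0xe7,0x69,0xb7}
query mem[0x22]=0xb9, mem[0x19]=0x69, mem[0x1d]=0x3f, mem[0x04]=0xb7, mem[0x10]=0x14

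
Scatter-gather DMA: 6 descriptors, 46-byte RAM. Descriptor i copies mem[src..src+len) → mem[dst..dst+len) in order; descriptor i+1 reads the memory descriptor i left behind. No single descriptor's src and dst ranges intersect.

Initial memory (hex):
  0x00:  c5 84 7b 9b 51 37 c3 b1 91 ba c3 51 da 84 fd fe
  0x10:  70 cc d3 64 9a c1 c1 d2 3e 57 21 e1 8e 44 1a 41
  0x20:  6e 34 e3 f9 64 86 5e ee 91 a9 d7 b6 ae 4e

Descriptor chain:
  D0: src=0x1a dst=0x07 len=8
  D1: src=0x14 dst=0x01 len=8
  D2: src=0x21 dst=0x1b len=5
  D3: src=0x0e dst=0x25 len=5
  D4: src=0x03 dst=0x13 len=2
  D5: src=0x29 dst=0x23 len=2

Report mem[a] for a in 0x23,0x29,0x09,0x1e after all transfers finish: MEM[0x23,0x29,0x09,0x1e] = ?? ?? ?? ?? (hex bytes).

[0] 0x1a->0x07 len=8 : 21 e1 8e 44 1a 41 6e 34
[1] 0x14->0x01 len=8 : 9a c1 c1 d2 3e 57 21 e1
[2] 0x21->0x1b len=5 : 34 e3 f9 64 86
[3] 0x0e->0x25 len=5 : 34 fe 70 cc d3
[4] 0x03->0x13 len=2 : c1 d2
[5] 0x29->0x23 len=2 : d3 d7
query mem[0x23]=0xd3, mem[0x29]=0xd3, mem[0x09]=0x8e, mem[0x1e]=0x64

MEM[0x23,0x29,0x09,0x1e] = d3 d3 8e 64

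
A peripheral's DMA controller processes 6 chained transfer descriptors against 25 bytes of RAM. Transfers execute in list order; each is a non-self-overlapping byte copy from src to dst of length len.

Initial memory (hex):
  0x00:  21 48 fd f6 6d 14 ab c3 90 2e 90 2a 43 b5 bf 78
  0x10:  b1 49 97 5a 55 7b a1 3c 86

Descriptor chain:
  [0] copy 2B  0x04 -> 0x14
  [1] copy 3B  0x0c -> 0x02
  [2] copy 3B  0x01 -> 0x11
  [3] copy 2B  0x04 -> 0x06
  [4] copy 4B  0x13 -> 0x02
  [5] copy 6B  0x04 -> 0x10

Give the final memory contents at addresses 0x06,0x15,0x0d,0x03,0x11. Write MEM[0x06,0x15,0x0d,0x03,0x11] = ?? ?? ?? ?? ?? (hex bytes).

MEM[0x06,0x15,0x0d,0x03,0x11] = bf 2e b5 6d a1

D0: mem[0x14..0x15] <- [6d 14]
D1: mem[0x02..0x04] <- [43 b5 bf]
D2: mem[0x11..0x13] <- [48 43 b5]
D3: mem[0x06..0x07] <- [bf 14]
D4: mem[0x02..0x05] <- [b5 6d 14 a1]
D5: mem[0x10..0x15] <- [14 a1 bf 14 90 2e]
query mem[0x06]=0xbf, mem[0x15]=0x2e, mem[0x0d]=0xb5, mem[0x03]=0x6d, mem[0x11]=0xa1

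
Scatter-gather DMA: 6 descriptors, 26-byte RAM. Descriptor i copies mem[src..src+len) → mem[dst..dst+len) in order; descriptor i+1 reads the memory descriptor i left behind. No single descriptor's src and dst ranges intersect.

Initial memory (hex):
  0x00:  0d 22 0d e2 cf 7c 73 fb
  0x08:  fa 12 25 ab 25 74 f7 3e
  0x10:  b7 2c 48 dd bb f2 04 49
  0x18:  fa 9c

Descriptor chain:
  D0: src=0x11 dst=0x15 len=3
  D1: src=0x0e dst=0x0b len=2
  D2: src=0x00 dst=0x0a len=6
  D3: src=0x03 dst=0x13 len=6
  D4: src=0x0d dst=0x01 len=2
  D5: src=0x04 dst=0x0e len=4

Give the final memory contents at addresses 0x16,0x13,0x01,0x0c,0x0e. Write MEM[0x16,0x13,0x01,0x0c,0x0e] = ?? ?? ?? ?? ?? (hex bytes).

MEM[0x16,0x13,0x01,0x0c,0x0e] = 73 e2 e2 0d cf

#0 dst[0x15+3] := {0x2c,0x48,0xdd}
#1 dst[0x0b+2] := {0xf7,0x3e}
#2 dst[0x0a+6] := {0x0d,0x22,0x0d,0xe2,0xcf,0x7c}
#3 dst[0x13+6] := {0xe2,0xcf,0x7c,0x73,0xfb,0xfa}
#4 dst[0x01+2] := {0xe2,0xcf}
#5 dst[0x0e+4] := {0xcf,0x7c,0x73,0xfb}
query mem[0x16]=0x73, mem[0x13]=0xe2, mem[0x01]=0xe2, mem[0x0c]=0x0d, mem[0x0e]=0xcf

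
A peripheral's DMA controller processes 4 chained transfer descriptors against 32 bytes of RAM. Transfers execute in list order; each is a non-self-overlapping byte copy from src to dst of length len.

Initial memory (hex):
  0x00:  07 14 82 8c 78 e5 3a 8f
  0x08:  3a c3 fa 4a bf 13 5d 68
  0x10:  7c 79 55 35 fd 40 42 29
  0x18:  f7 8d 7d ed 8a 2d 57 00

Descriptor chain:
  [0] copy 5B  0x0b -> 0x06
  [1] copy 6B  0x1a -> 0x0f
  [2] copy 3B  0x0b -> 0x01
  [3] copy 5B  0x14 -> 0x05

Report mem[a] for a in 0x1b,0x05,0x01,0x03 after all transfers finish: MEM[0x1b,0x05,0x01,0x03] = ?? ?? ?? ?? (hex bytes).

D0: mem[0x06..0x0a] <- [4a bf 13 5d 68]
D1: mem[0x0f..0x14] <- [7d ed 8a 2d 57 00]
D2: mem[0x01..0x03] <- [4a bf 13]
D3: mem[0x05..0x09] <- [00 40 42 29 f7]
query mem[0x1b]=0xed, mem[0x05]=0x00, mem[0x01]=0x4a, mem[0x03]=0x13

MEM[0x1b,0x05,0x01,0x03] = ed 00 4a 13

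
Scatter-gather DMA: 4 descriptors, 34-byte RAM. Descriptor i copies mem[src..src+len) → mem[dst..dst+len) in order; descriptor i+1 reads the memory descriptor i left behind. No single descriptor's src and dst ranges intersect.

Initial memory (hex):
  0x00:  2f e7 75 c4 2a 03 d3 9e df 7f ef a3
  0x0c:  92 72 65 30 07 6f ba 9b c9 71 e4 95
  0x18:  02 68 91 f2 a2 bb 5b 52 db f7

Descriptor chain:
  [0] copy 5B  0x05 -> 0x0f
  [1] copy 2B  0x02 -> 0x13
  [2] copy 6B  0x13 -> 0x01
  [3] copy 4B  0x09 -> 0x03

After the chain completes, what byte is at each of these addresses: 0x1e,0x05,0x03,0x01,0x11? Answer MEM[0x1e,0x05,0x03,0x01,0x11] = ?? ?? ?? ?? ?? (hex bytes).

#0 dst[0x0f+5] := {0x03,0xd3,0x9e,0xdf,0x7f}
#1 dst[0x13+2] := {0x75,0xc4}
#2 dst[0x01+6] := {0x75,0xc4,0x71,0xe4,0x95,0x02}
#3 dst[0x03+4] := {0x7f,0xef,0xa3,0x92}
query mem[0x1e]=0x5b, mem[0x05]=0xa3, mem[0x03]=0x7f, mem[0x01]=0x75, mem[0x11]=0x9e

MEM[0x1e,0x05,0x03,0x01,0x11] = 5b a3 7f 75 9e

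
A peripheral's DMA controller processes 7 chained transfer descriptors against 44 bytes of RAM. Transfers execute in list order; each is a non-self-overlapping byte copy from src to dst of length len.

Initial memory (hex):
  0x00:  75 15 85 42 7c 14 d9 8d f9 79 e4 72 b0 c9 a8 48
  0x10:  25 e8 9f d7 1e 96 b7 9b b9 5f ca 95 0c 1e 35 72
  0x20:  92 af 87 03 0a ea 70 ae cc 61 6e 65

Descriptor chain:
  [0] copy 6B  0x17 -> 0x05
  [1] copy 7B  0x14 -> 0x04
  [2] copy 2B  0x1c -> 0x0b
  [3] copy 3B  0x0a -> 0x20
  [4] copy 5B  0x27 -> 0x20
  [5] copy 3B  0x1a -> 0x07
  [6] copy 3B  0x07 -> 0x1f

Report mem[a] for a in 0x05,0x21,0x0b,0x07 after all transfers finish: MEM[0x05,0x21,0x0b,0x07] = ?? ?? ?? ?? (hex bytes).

#0 dst[0x05+6] := {0x9b,0xb9,0x5f,0xca,0x95,0x0c}
#1 dst[0x04+7] := {0x1e,0x96,0xb7,0x9b,0xb9,0x5f,0xca}
#2 dst[0x0b+2] := {0x0c,0x1e}
#3 dst[0x20+3] := {0xca,0x0c,0x1e}
#4 dst[0x20+5] := {0xae,0xcc,0x61,0x6e,0x65}
#5 dst[0x07+3] := {0xca,0x95,0x0c}
#6 dst[0x1f+3] := {0xca,0x95,0x0c}
query mem[0x05]=0x96, mem[0x21]=0x0c, mem[0x0b]=0x0c, mem[0x07]=0xca

MEM[0x05,0x21,0x0b,0x07] = 96 0c 0c ca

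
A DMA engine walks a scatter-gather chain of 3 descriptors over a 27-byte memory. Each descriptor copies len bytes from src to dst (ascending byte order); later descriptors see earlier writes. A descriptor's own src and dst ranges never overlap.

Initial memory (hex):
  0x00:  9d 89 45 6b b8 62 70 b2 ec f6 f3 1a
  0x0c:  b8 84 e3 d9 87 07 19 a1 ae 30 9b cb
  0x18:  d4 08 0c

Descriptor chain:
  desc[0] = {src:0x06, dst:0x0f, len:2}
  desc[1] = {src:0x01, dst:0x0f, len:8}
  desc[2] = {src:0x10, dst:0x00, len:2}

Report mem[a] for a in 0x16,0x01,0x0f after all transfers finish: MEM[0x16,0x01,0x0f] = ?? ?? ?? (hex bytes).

MEM[0x16,0x01,0x0f] = ec 6b 89

#0 dst[0x0f+2] := {0x70,0xb2}
#1 dst[0x0f+8] := {0x89,0x45,0x6b,0xb8,0x62,0x70,0xb2,0xec}
#2 dst[0x00+2] := {0x45,0x6b}
query mem[0x16]=0xec, mem[0x01]=0x6b, mem[0x0f]=0x89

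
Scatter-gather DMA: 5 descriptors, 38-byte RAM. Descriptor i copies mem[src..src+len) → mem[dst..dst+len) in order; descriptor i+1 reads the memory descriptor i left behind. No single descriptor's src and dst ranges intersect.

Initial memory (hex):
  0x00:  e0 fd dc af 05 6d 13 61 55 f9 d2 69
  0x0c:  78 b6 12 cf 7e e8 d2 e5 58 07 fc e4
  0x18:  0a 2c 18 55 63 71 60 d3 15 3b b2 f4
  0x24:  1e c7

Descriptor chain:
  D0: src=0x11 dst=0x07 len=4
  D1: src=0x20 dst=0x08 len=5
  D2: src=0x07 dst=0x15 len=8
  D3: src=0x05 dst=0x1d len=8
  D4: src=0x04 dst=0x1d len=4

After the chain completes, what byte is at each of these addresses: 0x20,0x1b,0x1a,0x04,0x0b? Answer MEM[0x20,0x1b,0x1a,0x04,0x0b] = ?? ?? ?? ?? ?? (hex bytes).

D0: mem[0x07..0x0a] <- [e8 d2 e5 58]
D1: mem[0x08..0x0c] <- [15 3b b2 f4 1e]
D2: mem[0x15..0x1c] <- [e8 15 3b b2 f4 1e b6 12]
D3: mem[0x1d..0x24] <- [6d 13 e8 15 3b b2 f4 1e]
D4: mem[0x1d..0x20] <- [05 6d 13 e8]
query mem[0x20]=0xe8, mem[0x1b]=0xb6, mem[0x1a]=0x1e, mem[0x04]=0x05, mem[0x0b]=0xf4

MEM[0x20,0x1b,0x1a,0x04,0x0b] = e8 b6 1e 05 f4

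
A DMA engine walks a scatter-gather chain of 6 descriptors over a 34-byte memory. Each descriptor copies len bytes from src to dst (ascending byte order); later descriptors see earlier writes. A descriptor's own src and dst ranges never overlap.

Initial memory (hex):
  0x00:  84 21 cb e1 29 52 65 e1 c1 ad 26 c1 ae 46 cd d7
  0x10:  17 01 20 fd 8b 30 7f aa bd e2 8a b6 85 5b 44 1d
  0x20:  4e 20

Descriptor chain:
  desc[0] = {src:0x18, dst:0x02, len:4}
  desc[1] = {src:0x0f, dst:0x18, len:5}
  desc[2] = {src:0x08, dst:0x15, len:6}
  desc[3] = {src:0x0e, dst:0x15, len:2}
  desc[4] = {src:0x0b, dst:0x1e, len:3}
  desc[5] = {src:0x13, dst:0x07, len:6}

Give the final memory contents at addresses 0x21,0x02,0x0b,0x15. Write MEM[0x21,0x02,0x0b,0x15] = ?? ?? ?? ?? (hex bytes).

[0] 0x18->0x02 len=4 : bd e2 8a b6
[1] 0x0f->0x18 len=5 : d7 17 01 20 fd
[2] 0x08->0x15 len=6 : c1 ad 26 c1 ae 46
[3] 0x0e->0x15 len=2 : cd d7
[4] 0x0b->0x1e len=3 : c1 ae 46
[5] 0x13->0x07 len=6 : fd 8b cd d7 26 c1
query mem[0x21]=0x20, mem[0x02]=0xbd, mem[0x0b]=0x26, mem[0x15]=0xcd

MEM[0x21,0x02,0x0b,0x15] = 20 bd 26 cd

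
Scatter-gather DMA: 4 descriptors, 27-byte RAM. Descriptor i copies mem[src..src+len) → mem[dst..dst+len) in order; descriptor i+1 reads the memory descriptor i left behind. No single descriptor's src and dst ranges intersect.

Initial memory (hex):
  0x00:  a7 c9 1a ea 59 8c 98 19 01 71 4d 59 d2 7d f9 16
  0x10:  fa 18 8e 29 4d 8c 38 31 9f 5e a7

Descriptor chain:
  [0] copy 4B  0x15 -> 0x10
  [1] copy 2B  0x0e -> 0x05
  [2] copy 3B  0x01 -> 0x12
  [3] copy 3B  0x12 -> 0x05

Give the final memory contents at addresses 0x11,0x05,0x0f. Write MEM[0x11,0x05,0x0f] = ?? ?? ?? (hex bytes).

[0] 0x15->0x10 len=4 : 8c 38 31 9f
[1] 0x0e->0x05 len=2 : f9 16
[2] 0x01->0x12 len=3 : c9 1a ea
[3] 0x12->0x05 len=3 : c9 1a ea
query mem[0x11]=0x38, mem[0x05]=0xc9, mem[0x0f]=0x16

MEM[0x11,0x05,0x0f] = 38 c9 16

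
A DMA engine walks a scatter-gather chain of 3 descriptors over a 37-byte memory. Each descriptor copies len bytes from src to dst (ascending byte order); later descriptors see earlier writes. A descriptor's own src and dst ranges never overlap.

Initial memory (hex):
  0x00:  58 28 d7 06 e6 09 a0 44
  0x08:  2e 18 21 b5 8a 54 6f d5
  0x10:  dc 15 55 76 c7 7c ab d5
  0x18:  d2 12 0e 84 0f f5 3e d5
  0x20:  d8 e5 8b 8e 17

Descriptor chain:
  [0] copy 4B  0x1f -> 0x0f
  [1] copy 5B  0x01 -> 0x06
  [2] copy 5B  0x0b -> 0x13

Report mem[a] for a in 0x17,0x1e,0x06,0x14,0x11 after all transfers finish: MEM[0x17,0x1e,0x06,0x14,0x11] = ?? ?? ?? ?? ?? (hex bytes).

  after D0: wrote 4B at 0x0f = d5d8e58b
  after D1: wrote 5B at 0x06 = 28d706e609
  after D2: wrote 5B at 0x13 = b58a546fd5
query mem[0x17]=0xd5, mem[0x1e]=0x3e, mem[0x06]=0x28, mem[0x14]=0x8a, mem[0x11]=0xe5

MEM[0x17,0x1e,0x06,0x14,0x11] = d5 3e 28 8a e5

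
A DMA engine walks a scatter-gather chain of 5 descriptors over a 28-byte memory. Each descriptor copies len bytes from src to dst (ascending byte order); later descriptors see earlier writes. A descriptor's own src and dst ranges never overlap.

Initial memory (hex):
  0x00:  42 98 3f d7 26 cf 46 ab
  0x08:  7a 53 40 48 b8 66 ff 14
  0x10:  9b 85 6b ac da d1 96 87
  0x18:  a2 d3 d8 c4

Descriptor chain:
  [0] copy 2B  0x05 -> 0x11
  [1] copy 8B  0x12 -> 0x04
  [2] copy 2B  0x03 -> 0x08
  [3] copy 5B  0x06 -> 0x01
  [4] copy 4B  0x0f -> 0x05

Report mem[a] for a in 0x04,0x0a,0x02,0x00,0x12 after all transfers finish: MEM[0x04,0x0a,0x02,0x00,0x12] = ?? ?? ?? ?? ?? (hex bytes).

MEM[0x04,0x0a,0x02,0x00,0x12] = 46 a2 d1 42 46

[0] 0x05->0x11 len=2 : cf 46
[1] 0x12->0x04 len=8 : 46 ac da d1 96 87 a2 d3
[2] 0x03->0x08 len=2 : d7 46
[3] 0x06->0x01 len=5 : da d1 d7 46 a2
[4] 0x0f->0x05 len=4 : 14 9b cf 46
query mem[0x04]=0x46, mem[0x0a]=0xa2, mem[0x02]=0xd1, mem[0x00]=0x42, mem[0x12]=0x46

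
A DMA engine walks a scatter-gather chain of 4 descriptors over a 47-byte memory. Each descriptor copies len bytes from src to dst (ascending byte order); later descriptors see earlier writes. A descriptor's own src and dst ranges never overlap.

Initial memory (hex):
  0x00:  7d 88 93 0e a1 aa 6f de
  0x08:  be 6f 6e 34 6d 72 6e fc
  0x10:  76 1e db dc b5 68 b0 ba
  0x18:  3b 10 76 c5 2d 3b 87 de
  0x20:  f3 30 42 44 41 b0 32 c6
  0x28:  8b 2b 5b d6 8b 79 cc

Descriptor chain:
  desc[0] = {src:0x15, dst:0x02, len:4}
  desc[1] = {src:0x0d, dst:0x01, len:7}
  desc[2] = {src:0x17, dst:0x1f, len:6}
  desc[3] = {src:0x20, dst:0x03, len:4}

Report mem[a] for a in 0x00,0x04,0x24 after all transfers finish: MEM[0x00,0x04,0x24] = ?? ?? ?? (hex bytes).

  after D0: wrote 4B at 0x02 = 68b0ba3b
  after D1: wrote 7B at 0x01 = 726efc761edbdc
  after D2: wrote 6B at 0x1f = ba3b1076c52d
  after D3: wrote 4B at 0x03 = 3b1076c5
query mem[0x00]=0x7d, mem[0x04]=0x10, mem[0x24]=0x2d

MEM[0x00,0x04,0x24] = 7d 10 2d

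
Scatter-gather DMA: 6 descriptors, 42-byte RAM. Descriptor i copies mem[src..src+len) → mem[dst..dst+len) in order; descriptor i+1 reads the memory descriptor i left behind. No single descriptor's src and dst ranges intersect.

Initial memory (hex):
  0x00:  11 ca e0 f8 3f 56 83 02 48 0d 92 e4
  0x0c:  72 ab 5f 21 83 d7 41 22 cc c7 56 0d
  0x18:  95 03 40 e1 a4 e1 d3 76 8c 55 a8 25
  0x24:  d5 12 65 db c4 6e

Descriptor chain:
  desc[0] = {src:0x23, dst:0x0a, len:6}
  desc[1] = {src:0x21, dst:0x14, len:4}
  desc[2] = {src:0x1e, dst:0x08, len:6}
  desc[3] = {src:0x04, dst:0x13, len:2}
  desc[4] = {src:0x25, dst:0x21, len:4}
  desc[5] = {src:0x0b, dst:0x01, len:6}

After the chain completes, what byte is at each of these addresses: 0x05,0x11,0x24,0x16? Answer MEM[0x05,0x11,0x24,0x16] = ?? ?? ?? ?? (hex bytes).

  after D0: wrote 6B at 0x0a = 25d51265dbc4
  after D1: wrote 4B at 0x14 = 55a825d5
  after D2: wrote 6B at 0x08 = d3768c55a825
  after D3: wrote 2B at 0x13 = 3f56
  after D4: wrote 4B at 0x21 = 1265dbc4
  after D5: wrote 6B at 0x01 = 55a825dbc483
query mem[0x05]=0xc4, mem[0x11]=0xd7, mem[0x24]=0xc4, mem[0x16]=0x25

MEM[0x05,0x11,0x24,0x16] = c4 d7 c4 25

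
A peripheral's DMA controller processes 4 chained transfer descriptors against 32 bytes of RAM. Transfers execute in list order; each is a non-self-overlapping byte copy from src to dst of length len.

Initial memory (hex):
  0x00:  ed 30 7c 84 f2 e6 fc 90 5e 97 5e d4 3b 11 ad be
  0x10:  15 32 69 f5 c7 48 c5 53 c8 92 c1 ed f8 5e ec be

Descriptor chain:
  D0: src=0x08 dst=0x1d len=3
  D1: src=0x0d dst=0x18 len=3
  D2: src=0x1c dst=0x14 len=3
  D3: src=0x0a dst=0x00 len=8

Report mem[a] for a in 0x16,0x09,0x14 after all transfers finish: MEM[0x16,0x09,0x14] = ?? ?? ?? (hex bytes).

MEM[0x16,0x09,0x14] = 97 97 f8

D0: mem[0x1d..0x1f] <- [5e 97 5e]
D1: mem[0x18..0x1a] <- [11 ad be]
D2: mem[0x14..0x16] <- [f8 5e 97]
D3: mem[0x00..0x07] <- [5e d4 3b 11 ad be 15 32]
query mem[0x16]=0x97, mem[0x09]=0x97, mem[0x14]=0xf8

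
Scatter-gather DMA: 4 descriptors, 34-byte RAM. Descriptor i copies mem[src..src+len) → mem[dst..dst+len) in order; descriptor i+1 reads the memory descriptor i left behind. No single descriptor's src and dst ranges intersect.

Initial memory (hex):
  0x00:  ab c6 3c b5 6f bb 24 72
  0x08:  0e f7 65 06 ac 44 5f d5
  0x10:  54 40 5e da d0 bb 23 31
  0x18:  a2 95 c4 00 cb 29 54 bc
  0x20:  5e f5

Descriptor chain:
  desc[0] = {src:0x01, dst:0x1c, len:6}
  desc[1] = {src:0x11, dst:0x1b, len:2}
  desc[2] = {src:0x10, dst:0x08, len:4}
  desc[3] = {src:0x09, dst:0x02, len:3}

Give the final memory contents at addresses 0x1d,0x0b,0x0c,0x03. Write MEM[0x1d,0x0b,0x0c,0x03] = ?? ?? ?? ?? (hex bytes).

D0: mem[0x1c..0x21] <- [c6 3c b5 6f bb 24]
D1: mem[0x1b..0x1c] <- [40 5e]
D2: mem[0x08..0x0b] <- [54 40 5e da]
D3: mem[0x02..0x04] <- [40 5e da]
query mem[0x1d]=0x3c, mem[0x0b]=0xda, mem[0x0c]=0xac, mem[0x03]=0x5e

MEM[0x1d,0x0b,0x0c,0x03] = 3c da ac 5e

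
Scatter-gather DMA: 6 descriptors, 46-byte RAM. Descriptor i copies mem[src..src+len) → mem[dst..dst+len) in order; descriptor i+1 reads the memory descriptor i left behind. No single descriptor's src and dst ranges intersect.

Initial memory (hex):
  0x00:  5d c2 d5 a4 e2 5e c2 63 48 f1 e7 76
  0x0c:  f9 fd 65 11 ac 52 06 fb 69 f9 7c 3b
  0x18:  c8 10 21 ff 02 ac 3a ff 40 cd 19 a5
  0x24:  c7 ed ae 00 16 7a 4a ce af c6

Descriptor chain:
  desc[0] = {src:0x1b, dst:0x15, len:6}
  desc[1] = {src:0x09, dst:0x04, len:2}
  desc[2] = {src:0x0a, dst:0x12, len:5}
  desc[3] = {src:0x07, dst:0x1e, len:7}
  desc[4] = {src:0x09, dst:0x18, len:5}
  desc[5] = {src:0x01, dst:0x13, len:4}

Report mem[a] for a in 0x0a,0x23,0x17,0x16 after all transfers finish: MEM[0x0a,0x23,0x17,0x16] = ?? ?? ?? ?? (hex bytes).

[0] 0x1b->0x15 len=6 : ff 02 ac 3a ff 40
[1] 0x09->0x04 len=2 : f1 e7
[2] 0x0a->0x12 len=5 : e7 76 f9 fd 65
[3] 0x07->0x1e len=7 : 63 48 f1 e7 76 f9 fd
[4] 0x09->0x18 len=5 : f1 e7 76 f9 fd
[5] 0x01->0x13 len=4 : c2 d5 a4 f1
query mem[0x0a]=0xe7, mem[0x23]=0xf9, mem[0x17]=0xac, mem[0x16]=0xf1

MEM[0x0a,0x23,0x17,0x16] = e7 f9 ac f1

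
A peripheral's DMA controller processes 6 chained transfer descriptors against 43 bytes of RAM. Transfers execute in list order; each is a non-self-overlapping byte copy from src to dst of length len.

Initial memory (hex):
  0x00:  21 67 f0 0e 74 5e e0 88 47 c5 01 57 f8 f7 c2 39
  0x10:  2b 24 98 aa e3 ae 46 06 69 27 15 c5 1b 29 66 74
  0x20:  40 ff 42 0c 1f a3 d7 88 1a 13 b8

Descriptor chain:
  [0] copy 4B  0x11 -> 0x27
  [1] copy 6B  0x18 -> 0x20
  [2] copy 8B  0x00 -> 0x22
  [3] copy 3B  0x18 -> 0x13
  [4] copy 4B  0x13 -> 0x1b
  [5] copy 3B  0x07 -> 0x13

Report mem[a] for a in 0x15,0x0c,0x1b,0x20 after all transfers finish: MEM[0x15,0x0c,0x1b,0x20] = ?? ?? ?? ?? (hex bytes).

#0 dst[0x27+4] := {0x24,0x98,0xaa,0xe3}
#1 dst[0x20+6] := {0x69,0x27,0x15,0xc5,0x1b,0x29}
#2 dst[0x22+8] := {0x21,0x67,0xf0,0x0e,0x74,0x5e,0xe0,0x88}
#3 dst[0x13+3] := {0x69,0x27,0x15}
#4 dst[0x1b+4] := {0x69,0x27,0x15,0x46}
#5 dst[0x13+3] := {0x88,0x47,0xc5}
query mem[0x15]=0xc5, mem[0x0c]=0xf8, mem[0x1b]=0x69, mem[0x20]=0x69

MEM[0x15,0x0c,0x1b,0x20] = c5 f8 69 69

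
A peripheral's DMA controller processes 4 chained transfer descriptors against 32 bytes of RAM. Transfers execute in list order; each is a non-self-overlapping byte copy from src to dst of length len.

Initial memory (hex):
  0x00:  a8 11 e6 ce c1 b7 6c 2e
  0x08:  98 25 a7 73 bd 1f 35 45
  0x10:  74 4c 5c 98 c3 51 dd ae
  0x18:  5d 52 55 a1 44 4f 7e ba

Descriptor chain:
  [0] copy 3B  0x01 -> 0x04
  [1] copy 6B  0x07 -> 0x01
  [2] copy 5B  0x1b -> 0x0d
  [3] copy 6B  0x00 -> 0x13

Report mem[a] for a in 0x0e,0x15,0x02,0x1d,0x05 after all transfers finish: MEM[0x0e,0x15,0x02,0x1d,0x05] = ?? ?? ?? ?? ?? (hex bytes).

  after D0: wrote 3B at 0x04 = 11e6ce
  after D1: wrote 6B at 0x01 = 2e9825a773bd
  after D2: wrote 5B at 0x0d = a1444f7eba
  after D3: wrote 6B at 0x13 = a82e9825a773
query mem[0x0e]=0x44, mem[0x15]=0x98, mem[0x02]=0x98, mem[0x1d]=0x4f, mem[0x05]=0x73

MEM[0x0e,0x15,0x02,0x1d,0x05] = 44 98 98 4f 73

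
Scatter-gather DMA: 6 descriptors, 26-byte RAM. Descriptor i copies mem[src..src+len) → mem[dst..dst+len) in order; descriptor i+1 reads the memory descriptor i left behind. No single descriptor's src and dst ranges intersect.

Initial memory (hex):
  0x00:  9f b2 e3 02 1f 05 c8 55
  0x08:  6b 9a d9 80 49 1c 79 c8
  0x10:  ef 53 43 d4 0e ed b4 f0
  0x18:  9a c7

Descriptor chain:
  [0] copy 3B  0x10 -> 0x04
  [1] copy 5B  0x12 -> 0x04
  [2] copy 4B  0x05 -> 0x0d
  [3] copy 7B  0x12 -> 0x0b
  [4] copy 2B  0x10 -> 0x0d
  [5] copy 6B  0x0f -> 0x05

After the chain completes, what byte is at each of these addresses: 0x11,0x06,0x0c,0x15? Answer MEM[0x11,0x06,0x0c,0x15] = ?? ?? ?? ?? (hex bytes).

[0] 0x10->0x04 len=3 : ef 53 43
[1] 0x12->0x04 len=5 : 43 d4 0e ed b4
[2] 0x05->0x0d len=4 : d4 0e ed b4
[3] 0x12->0x0b len=7 : 43 d4 0e ed b4 f0 9a
[4] 0x10->0x0d len=2 : f0 9a
[5] 0x0f->0x05 len=6 : b4 f0 9a 43 d4 0e
query mem[0x11]=0x9a, mem[0x06]=0xf0, mem[0x0c]=0xd4, mem[0x15]=0xed

MEM[0x11,0x06,0x0c,0x15] = 9a f0 d4 ed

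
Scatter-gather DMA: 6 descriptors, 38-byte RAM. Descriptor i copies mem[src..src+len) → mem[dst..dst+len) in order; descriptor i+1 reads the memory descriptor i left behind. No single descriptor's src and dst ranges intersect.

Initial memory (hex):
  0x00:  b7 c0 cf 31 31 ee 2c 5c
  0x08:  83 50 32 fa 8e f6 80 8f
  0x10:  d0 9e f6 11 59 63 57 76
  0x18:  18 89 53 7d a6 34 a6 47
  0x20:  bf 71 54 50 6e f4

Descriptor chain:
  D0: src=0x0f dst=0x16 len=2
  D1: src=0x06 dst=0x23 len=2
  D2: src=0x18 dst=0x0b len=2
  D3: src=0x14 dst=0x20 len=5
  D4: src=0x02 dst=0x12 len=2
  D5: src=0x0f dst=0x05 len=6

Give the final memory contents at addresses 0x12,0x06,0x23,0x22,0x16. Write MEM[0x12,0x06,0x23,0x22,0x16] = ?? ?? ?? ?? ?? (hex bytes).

MEM[0x12,0x06,0x23,0x22,0x16] = cf d0 d0 8f 8f

[0] 0x0f->0x16 len=2 : 8f d0
[1] 0x06->0x23 len=2 : 2c 5c
[2] 0x18->0x0b len=2 : 18 89
[3] 0x14->0x20 len=5 : 59 63 8f d0 18
[4] 0x02->0x12 len=2 : cf 31
[5] 0x0f->0x05 len=6 : 8f d0 9e cf 31 59
query mem[0x12]=0xcf, mem[0x06]=0xd0, mem[0x23]=0xd0, mem[0x22]=0x8f, mem[0x16]=0x8f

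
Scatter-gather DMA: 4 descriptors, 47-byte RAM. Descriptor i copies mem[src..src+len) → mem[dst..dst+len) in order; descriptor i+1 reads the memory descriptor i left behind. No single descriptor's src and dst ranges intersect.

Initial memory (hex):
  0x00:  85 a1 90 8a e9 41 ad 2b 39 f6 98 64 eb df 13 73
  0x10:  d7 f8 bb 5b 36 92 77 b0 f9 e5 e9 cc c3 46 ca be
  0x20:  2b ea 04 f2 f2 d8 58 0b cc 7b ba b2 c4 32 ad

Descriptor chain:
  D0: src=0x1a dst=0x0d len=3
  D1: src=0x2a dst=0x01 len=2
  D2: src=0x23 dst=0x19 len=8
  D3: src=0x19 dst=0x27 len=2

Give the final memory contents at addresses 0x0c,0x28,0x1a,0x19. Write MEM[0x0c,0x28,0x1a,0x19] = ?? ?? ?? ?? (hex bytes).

MEM[0x0c,0x28,0x1a,0x19] = eb f2 f2 f2

  after D0: wrote 3B at 0x0d = e9ccc3
  after D1: wrote 2B at 0x01 = bab2
  after D2: wrote 8B at 0x19 = f2f2d8580bcc7bba
  after D3: wrote 2B at 0x27 = f2f2
query mem[0x0c]=0xeb, mem[0x28]=0xf2, mem[0x1a]=0xf2, mem[0x19]=0xf2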